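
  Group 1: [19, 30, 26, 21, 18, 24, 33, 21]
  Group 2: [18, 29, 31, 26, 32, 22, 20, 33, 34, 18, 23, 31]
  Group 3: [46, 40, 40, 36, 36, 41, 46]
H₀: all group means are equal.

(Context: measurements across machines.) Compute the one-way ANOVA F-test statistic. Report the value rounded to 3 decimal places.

Group means [24.00, 26.42, 40.71], grand mean 29.407
SSB = Σnᵢ(x̄ᵢ−x̄)² = 1236.173; SSW = ΣΣ(x−x̄ᵢ)² = 696.345
MSB = 1236.173/2 = 618.0866; MSW = 696.345/24 = 29.0144
F = MSB/MSW = 21.3028
df = (2, 24)

test statistic = 21.303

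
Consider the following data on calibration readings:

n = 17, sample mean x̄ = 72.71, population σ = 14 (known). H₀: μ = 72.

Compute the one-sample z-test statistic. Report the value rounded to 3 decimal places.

SE = σ/√n = 14/√17 = 3.3955
z = (x̄−μ₀)/SE = (72.71−72)/3.3955 = 0.2091

test statistic = 0.209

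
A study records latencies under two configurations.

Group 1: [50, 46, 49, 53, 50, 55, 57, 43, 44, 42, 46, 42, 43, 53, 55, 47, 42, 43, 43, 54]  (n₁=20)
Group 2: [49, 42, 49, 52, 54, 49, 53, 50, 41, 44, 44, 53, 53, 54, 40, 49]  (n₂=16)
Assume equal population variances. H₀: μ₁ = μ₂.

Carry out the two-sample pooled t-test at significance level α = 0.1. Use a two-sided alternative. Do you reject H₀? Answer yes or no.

reject H₀: no

x̄₁=47.850, s₁=5.163, n₁=20
x̄₂=48.500, s₂=4.817, n₂=16
s_p² = [19·5.163² + 15·4.817²]/34 = 25.1338
SE = √(s_p²·(1/20+1/16)) = 1.6815
t = (47.850−48.500)/1.6815 = -0.3866
df = 34
p-value (two-sided) = 0.70150
At α=0.1: p ≥ α → fail to reject H₀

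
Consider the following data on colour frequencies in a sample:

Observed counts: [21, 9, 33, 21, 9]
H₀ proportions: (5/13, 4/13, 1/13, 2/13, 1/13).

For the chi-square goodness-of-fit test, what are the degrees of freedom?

df = k − 1 = 5 − 1 = 4

degrees of freedom = 4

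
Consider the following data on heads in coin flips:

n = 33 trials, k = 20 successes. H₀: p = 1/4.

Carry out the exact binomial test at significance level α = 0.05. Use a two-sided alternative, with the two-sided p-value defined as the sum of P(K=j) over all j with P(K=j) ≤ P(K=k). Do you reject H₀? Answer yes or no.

Exact binomial: n=33, k=20, p₀=1/4=0.2500
P(X=j) = C(n,j)·p₀^j·(1−p₀)^(n−j); p = Σ P(X=j) over j with P(X=j) ≤ P(X=20)
p-value (two-sided) = 0.00002
At α=0.05: p < α → reject H₀

reject H₀: yes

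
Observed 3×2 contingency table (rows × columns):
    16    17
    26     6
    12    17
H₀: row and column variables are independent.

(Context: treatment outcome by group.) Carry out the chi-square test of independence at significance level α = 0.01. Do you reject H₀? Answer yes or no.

reject H₀: yes

Row totals [33, 32, 29], col totals [54, 40], n=94
χ² = (16−18.96)²/18.96 + (17−14.04)²/14.04 + (26−18.38)²/18.38 + (6−13.62)²/13.62 + (12−16.66)²/16.66 + (17−12.34)²/12.34 = 11.5638
df = 2
p-value (upper-tail) = 0.00308
At α=0.01: p < α → reject H₀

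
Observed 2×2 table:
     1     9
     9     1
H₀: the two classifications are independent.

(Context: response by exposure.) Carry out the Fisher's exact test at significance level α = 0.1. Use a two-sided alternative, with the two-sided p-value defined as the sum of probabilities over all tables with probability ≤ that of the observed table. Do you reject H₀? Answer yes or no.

Margins: r₁=10, r₂=10, c₁=10, c₂=10, n=20
p_obs = C(10,1)·C(10,9)/C(20,10); sum pmf over tables with pmf ≤ p_obs
p-value (two-sided) = 0.00109
At α=0.1: p < α → reject H₀

reject H₀: yes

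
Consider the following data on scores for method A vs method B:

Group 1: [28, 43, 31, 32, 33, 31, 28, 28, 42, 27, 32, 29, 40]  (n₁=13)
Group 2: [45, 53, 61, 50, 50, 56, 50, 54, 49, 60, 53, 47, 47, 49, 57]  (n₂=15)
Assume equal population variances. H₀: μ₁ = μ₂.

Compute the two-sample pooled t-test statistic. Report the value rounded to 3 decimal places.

test statistic = -9.993

x̄₁=32.615, s₁=5.516, n₁=13
x̄₂=52.067, s₂=4.788, n₂=15
s_p² = [12·5.516² + 14·4.788²]/26 = 26.3850
SE = √(s_p²·(1/13+1/15)) = 1.9464
t = (32.615−52.067)/1.9464 = -9.9933
df = 26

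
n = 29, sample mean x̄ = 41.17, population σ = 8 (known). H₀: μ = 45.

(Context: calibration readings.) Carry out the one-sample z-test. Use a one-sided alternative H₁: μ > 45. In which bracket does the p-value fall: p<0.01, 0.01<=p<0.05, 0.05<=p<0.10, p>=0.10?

SE = σ/√n = 8/√29 = 1.4856
z = (x̄−μ₀)/SE = (41.17−45)/1.4856 = -2.5781
p-value (one-sided, H₁ greater) = 0.99503
→ bracket: p>=0.10

p-value bracket: p>=0.10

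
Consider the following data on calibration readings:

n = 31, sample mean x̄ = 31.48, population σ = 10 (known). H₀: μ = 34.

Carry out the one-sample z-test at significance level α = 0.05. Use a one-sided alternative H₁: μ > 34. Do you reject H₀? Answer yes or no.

reject H₀: no

SE = σ/√n = 10/√31 = 1.7961
z = (x̄−μ₀)/SE = (31.48−34)/1.7961 = -1.4031
p-value (one-sided, H₁ greater) = 0.91970
At α=0.05: p ≥ α → fail to reject H₀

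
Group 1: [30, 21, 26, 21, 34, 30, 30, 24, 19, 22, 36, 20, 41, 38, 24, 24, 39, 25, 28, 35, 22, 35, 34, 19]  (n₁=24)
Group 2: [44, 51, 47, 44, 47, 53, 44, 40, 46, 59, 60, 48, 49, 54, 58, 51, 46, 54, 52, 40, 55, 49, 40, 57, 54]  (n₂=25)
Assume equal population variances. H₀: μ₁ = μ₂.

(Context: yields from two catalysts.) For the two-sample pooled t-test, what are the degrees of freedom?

df = n₁ + n₂ − 2 = 24 + 25 − 2 = 47

degrees of freedom = 47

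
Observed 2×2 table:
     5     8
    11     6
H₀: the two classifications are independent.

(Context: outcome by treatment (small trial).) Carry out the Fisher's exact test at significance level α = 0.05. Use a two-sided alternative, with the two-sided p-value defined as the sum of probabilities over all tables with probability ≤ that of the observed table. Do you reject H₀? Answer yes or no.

reject H₀: no

Margins: r₁=13, r₂=17, c₁=16, c₂=14, n=30
p_obs = C(13,5)·C(17,11)/C(30,16); sum pmf over tables with pmf ≤ p_obs
p-value (two-sided) = 0.26851
At α=0.05: p ≥ α → fail to reject H₀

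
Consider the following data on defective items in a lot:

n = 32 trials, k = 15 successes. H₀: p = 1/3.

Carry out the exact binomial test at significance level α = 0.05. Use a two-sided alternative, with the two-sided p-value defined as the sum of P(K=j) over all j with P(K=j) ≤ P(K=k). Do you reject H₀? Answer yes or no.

reject H₀: no

Exact binomial: n=32, k=15, p₀=1/3=0.3333
P(X=j) = C(n,j)·p₀^j·(1−p₀)^(n−j); p = Σ P(X=j) over j with P(X=j) ≤ P(X=15)
p-value (two-sided) = 0.13205
At α=0.05: p ≥ α → fail to reject H₀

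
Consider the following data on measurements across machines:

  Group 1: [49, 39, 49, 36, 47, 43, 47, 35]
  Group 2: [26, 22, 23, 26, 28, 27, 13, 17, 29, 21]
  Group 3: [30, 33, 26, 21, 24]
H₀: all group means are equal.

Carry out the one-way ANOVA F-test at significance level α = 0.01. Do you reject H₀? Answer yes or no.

Group means [43.12, 23.20, 26.80], grand mean 30.913
SSB = Σnᵢ(x̄ᵢ−x̄)² = 1872.551; SSW = ΣΣ(x−x̄ᵢ)² = 559.275
MSB = 1872.551/2 = 936.2755; MSW = 559.275/20 = 27.9637
F = MSB/MSW = 33.4818
df = (2, 20)
p-value (upper-tail) = 0.00000
At α=0.01: p < α → reject H₀

reject H₀: yes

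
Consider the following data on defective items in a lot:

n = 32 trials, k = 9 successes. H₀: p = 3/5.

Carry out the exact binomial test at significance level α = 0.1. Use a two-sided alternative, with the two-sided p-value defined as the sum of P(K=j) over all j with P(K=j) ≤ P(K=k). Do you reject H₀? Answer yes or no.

Exact binomial: n=32, k=9, p₀=3/5=0.6000
P(X=j) = C(n,j)·p₀^j·(1−p₀)^(n−j); p = Σ P(X=j) over j with P(X=j) ≤ P(X=9)
p-value (two-sided) = 0.00040
At α=0.1: p < α → reject H₀

reject H₀: yes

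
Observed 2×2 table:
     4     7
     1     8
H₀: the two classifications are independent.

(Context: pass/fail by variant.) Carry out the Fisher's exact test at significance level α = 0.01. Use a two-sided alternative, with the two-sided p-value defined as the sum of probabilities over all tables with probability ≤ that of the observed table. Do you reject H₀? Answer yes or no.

Margins: r₁=11, r₂=9, c₁=5, c₂=15, n=20
p_obs = C(11,4)·C(9,1)/C(20,5); sum pmf over tables with pmf ≤ p_obs
p-value (two-sided) = 0.31889
At α=0.01: p ≥ α → fail to reject H₀

reject H₀: no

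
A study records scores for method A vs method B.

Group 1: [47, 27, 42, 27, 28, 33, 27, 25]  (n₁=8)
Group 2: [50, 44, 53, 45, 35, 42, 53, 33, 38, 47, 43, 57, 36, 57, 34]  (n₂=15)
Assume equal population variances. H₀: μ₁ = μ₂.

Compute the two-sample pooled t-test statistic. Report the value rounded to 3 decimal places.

x̄₁=32.000, s₁=8.159, n₁=8
x̄₂=44.467, s₂=8.236, n₂=15
s_p² = [7·8.159² + 14·8.236²]/21 = 67.4159
SE = √(s_p²·(1/8+1/15)) = 3.5946
t = (32.000−44.467)/3.5946 = -3.4681
df = 21

test statistic = -3.468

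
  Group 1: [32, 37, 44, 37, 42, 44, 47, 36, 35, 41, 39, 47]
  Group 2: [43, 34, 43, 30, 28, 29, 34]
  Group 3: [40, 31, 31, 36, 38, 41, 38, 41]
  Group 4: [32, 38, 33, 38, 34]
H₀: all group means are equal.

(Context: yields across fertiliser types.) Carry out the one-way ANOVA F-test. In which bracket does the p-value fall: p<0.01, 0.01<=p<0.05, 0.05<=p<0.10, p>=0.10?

p-value bracket: 0.05<=p<0.10

Group means [40.08, 34.43, 37.00, 35.00], grand mean 37.281
SSB = Σnᵢ(x̄ᵢ−x̄)² = 177.838; SSW = ΣΣ(x−x̄ᵢ)² = 644.631
MSB = 177.838/3 = 59.2793; MSW = 644.631/28 = 23.0225
F = MSB/MSW = 2.5748
df = (3, 28)
p-value (upper-tail) = 0.07386
→ bracket: 0.05<=p<0.10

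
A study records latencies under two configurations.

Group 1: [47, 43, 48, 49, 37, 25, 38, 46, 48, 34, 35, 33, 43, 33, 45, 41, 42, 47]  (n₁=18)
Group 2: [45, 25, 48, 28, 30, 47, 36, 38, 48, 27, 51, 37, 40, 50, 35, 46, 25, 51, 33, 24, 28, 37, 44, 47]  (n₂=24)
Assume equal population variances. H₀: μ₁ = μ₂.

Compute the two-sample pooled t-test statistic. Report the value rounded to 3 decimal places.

x̄₁=40.778, s₁=6.761, n₁=18
x̄₂=38.333, s₂=9.216, n₂=24
s_p² = [17·6.761² + 23·9.216²]/40 = 68.2611
SE = √(s_p²·(1/18+1/24)) = 2.5761
t = (40.778−38.333)/2.5761 = 0.9489
df = 40

test statistic = 0.949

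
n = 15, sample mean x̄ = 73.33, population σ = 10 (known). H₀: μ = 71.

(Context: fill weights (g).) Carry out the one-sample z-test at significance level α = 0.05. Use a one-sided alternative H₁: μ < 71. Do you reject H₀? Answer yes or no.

reject H₀: no

SE = σ/√n = 10/√15 = 2.5820
z = (x̄−μ₀)/SE = (73.33−71)/2.5820 = 0.9024
p-value (one-sided, H₁ less) = 0.81658
At α=0.05: p ≥ α → fail to reject H₀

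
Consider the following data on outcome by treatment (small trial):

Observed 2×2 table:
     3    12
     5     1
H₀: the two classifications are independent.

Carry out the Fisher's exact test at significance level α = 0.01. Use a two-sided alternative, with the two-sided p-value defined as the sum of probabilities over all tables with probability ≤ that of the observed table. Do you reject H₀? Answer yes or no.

Margins: r₁=15, r₂=6, c₁=8, c₂=13, n=21
p_obs = C(15,3)·C(6,5)/C(21,8); sum pmf over tables with pmf ≤ p_obs
p-value (two-sided) = 0.01393
At α=0.01: p ≥ α → fail to reject H₀

reject H₀: no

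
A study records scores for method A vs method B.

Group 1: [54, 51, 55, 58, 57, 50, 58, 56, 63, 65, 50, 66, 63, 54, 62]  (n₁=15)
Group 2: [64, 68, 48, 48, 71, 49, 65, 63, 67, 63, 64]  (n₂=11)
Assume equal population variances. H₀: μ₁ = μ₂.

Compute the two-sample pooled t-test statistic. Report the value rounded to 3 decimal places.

x̄₁=57.467, s₁=5.330, n₁=15
x̄₂=60.909, s₂=8.420, n₂=11
s_p² = [14·5.330² + 10·8.420²]/24 = 46.1101
SE = √(s_p²·(1/15+1/11)) = 2.6955
t = (57.467−60.909)/2.6955 = -1.2771
df = 24

test statistic = -1.277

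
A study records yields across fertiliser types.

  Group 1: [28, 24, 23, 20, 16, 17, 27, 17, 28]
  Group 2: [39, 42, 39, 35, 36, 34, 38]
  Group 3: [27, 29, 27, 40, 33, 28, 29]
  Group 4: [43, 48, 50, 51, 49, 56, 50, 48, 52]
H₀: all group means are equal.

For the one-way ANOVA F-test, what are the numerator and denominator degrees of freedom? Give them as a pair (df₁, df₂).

degrees of freedom = [3, 28]

k = 4 groups, N = 32 total
df = (k−1, N−k) = (4−1, 32−4) = (3, 28)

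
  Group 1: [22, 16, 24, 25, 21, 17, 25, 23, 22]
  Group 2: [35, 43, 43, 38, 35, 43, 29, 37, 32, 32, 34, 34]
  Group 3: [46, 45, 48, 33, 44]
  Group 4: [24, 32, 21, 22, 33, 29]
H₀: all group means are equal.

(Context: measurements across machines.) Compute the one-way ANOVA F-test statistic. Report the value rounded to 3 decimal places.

test statistic = 30.434

Group means [21.67, 36.25, 43.20, 26.83], grand mean 31.469
SSB = Σnᵢ(x̄ᵢ−x̄)² = 1956.085; SSW = ΣΣ(x−x̄ᵢ)² = 599.883
MSB = 1956.085/3 = 652.0285; MSW = 599.883/28 = 21.4244
F = MSB/MSW = 30.4339
df = (3, 28)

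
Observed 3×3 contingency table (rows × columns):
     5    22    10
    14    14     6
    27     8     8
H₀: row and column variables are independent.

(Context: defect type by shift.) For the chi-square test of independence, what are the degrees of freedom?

df = (r−1)(c−1) = (3−1)·(3−1) = 4

degrees of freedom = 4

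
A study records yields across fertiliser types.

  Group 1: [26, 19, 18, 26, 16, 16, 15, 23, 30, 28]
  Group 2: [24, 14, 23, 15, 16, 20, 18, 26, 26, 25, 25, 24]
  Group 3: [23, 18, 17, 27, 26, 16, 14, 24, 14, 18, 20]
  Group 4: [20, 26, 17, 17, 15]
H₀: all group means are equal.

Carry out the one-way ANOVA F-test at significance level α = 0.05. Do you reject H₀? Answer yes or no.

reject H₀: no

Group means [21.70, 21.33, 19.73, 19.00], grand mean 20.658
SSB = Σnᵢ(x̄ᵢ−x̄)² = 39.604; SSW = ΣΣ(x−x̄ᵢ)² = 788.948
MSB = 39.604/3 = 13.2014; MSW = 788.948/34 = 23.2044
F = MSB/MSW = 0.5689
df = (3, 34)
p-value (upper-tail) = 0.63929
At α=0.05: p ≥ α → fail to reject H₀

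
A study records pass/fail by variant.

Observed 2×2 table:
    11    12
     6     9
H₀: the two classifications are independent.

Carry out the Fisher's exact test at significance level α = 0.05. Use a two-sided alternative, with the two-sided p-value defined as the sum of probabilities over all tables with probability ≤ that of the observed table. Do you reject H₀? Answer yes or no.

Margins: r₁=23, r₂=15, c₁=17, c₂=21, n=38
p_obs = C(23,11)·C(15,6)/C(38,17); sum pmf over tables with pmf ≤ p_obs
p-value (two-sided) = 0.74421
At α=0.05: p ≥ α → fail to reject H₀

reject H₀: no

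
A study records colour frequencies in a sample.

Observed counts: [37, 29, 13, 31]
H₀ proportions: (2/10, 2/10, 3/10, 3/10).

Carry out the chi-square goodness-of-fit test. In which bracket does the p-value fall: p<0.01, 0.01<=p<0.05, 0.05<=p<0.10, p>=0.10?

n = 110; E_i = n·p_i = [22.00, 22.00, 33.00, 33.00]
χ² = (37−22.00)²/22.00 + (29−22.00)²/22.00 + (13−33.00)²/33.00 + (31−33.00)²/33.00 = 24.6970
df = 3
p-value (upper-tail) = 0.00002
→ bracket: p<0.01

p-value bracket: p<0.01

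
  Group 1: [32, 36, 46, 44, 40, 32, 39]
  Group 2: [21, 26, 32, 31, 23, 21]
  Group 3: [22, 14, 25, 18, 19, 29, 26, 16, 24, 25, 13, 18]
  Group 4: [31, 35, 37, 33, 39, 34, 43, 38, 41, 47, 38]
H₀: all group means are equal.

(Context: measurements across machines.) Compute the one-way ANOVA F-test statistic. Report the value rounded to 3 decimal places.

test statistic = 30.575

Group means [38.43, 25.67, 20.75, 37.82], grand mean 30.222
SSB = Σnᵢ(x̄ᵢ−x̄)² = 2307.288; SSW = ΣΣ(x−x̄ᵢ)² = 804.934
MSB = 2307.288/3 = 769.0961; MSW = 804.934/32 = 25.1542
F = MSB/MSW = 30.5753
df = (3, 32)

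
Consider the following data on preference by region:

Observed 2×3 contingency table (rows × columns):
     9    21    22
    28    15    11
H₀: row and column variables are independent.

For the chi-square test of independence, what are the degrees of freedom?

degrees of freedom = 2

df = (r−1)(c−1) = (2−1)·(3−1) = 2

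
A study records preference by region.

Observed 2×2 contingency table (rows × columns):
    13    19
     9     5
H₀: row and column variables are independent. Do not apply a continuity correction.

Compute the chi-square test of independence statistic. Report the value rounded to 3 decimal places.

Row totals [32, 14], col totals [22, 24], n=46
χ² = (13−15.30)²/15.30 + (19−16.70)²/16.70 + (9−6.70)²/6.70 + (5−7.30)²/7.30 = 2.1850
df = 1

test statistic = 2.185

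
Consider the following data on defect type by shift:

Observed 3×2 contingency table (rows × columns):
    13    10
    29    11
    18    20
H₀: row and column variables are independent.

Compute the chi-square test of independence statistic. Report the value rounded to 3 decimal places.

Row totals [23, 40, 38], col totals [60, 41], n=101
χ² = (13−13.66)²/13.66 + (10−9.34)²/9.34 + (29−23.76)²/23.76 + (11−16.24)²/16.24 + (18−22.57)²/22.57 + (20−15.43)²/15.43 = 5.2066
df = 2

test statistic = 5.207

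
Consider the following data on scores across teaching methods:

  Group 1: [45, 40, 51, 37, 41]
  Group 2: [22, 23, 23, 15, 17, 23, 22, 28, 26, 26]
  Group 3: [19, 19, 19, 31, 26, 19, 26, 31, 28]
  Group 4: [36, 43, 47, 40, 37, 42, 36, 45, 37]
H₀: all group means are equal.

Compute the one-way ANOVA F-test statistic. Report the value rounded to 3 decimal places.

Group means [42.80, 22.50, 24.22, 40.33], grand mean 30.909
SSB = Σnᵢ(x̄ᵢ−x̄)² = 2615.872; SSW = ΣΣ(x−x̄ᵢ)² = 616.856
MSB = 2615.872/3 = 871.9572; MSW = 616.856/29 = 21.2709
F = MSB/MSW = 40.9930
df = (3, 29)

test statistic = 40.993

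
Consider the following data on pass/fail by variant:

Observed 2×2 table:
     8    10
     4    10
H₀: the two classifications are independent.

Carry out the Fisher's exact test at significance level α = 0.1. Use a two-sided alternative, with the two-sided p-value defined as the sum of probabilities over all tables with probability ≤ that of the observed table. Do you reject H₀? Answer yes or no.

Margins: r₁=18, r₂=14, c₁=12, c₂=20, n=32
p_obs = C(18,8)·C(14,4)/C(32,12); sum pmf over tables with pmf ≤ p_obs
p-value (two-sided) = 0.47093
At α=0.1: p ≥ α → fail to reject H₀

reject H₀: no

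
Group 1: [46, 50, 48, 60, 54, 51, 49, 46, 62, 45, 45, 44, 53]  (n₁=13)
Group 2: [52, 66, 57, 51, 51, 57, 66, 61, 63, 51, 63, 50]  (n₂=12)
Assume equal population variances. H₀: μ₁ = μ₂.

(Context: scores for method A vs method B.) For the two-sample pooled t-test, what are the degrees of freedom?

degrees of freedom = 23

df = n₁ + n₂ − 2 = 13 + 12 − 2 = 23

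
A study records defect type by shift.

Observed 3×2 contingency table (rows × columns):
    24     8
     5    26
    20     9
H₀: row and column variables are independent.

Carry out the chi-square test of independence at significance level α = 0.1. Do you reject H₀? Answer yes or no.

reject H₀: yes

Row totals [32, 31, 29], col totals [49, 43], n=92
χ² = (24−17.04)²/17.04 + (8−14.96)²/14.96 + (5−16.51)²/16.51 + (26−14.49)²/14.49 + (20−15.45)²/15.45 + (9−13.55)²/13.55 = 26.1180
df = 2
p-value (upper-tail) = 0.00000
At α=0.1: p < α → reject H₀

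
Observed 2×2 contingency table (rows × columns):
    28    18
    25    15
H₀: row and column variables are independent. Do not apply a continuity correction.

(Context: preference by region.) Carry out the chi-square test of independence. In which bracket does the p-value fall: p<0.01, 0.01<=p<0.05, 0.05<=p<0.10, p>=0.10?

p-value bracket: p>=0.10

Row totals [46, 40], col totals [53, 33], n=86
χ² = (28−28.35)²/28.35 + (18−17.65)²/17.65 + (25−24.65)²/24.65 + (15−15.35)²/15.35 = 0.0241
df = 1
p-value (upper-tail) = 0.87676
→ bracket: p>=0.10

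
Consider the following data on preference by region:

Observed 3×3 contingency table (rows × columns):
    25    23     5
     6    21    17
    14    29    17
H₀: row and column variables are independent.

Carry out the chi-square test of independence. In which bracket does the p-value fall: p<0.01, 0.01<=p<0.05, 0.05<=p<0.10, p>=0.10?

Row totals [53, 44, 60], col totals [45, 73, 39], n=157
χ² = (25−15.19)²/15.19 + (23−24.64)²/24.64 + (5−13.17)²/13.17 + (6−12.61)²/12.61 + (21−20.46)²/20.46 + (17−10.93)²/10.93 + (14−17.20)²/17.20 + (29−27.90)²/27.90 + (17−14.90)²/14.90 = 19.2918
df = 4
p-value (upper-tail) = 0.00069
→ bracket: p<0.01

p-value bracket: p<0.01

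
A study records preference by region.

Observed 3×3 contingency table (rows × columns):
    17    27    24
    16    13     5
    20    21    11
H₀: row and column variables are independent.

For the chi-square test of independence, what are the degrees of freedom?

degrees of freedom = 4

df = (r−1)(c−1) = (3−1)·(3−1) = 4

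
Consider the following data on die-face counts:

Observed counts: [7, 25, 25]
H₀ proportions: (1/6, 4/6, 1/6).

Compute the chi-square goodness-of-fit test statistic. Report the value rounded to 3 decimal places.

test statistic = 30.395

n = 57; E_i = n·p_i = [9.50, 38.00, 9.50]
χ² = (7−9.50)²/9.50 + (25−38.00)²/38.00 + (25−9.50)²/9.50 = 30.3947
df = 2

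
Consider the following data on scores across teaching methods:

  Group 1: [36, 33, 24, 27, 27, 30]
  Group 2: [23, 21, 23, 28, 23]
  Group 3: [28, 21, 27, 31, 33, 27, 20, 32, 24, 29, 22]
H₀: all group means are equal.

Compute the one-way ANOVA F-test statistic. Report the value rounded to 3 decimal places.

test statistic = 2.777

Group means [29.50, 23.60, 26.73], grand mean 26.773
SSB = Σnᵢ(x̄ᵢ−x̄)² = 94.982; SSW = ΣΣ(x−x̄ᵢ)² = 324.882
MSB = 94.982/2 = 47.4909; MSW = 324.882/19 = 17.0990
F = MSB/MSW = 2.7774
df = (2, 19)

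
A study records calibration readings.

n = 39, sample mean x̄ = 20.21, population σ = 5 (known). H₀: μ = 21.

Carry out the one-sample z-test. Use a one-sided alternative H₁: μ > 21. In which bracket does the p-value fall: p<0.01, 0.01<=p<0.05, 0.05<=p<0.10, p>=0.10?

p-value bracket: p>=0.10

SE = σ/√n = 5/√39 = 0.8006
z = (x̄−μ₀)/SE = (20.21−21)/0.8006 = -0.9867
p-value (one-sided, H₁ greater) = 0.83811
→ bracket: p>=0.10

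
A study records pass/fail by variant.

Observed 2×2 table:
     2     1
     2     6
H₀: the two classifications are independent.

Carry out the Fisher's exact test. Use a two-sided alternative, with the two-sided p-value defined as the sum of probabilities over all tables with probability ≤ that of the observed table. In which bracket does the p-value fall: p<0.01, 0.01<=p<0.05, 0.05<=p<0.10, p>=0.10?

Margins: r₁=3, r₂=8, c₁=4, c₂=7, n=11
p_obs = C(3,2)·C(8,2)/C(11,4); sum pmf over tables with pmf ≤ p_obs
p-value (two-sided) = 0.49091
→ bracket: p>=0.10

p-value bracket: p>=0.10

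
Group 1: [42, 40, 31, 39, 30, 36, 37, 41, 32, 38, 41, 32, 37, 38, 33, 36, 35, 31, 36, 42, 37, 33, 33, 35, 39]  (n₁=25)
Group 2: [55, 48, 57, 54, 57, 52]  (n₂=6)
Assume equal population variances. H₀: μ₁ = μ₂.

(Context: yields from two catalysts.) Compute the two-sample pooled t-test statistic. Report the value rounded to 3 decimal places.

x̄₁=36.160, s₁=3.613, n₁=25
x̄₂=53.833, s₂=3.430, n₂=6
s_p² = [24·3.613² + 5·3.430²]/29 = 12.8343
SE = √(s_p²·(1/25+1/6)) = 1.6286
t = (36.160−53.833)/1.6286 = -10.8517
df = 29

test statistic = -10.852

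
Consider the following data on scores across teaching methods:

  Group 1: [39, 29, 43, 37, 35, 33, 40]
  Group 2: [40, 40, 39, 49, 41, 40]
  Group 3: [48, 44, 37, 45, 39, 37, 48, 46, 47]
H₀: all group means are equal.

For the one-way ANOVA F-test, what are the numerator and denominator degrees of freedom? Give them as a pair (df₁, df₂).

k = 3 groups, N = 22 total
df = (k−1, N−k) = (3−1, 22−3) = (2, 19)

degrees of freedom = [2, 19]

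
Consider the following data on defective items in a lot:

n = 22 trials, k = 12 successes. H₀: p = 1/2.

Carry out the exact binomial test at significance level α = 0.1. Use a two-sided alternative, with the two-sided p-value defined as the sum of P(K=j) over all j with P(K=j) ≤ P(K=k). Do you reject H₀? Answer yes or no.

Exact binomial: n=22, k=12, p₀=1/2=0.5000
P(X=j) = C(n,j)·p₀^j·(1−p₀)^(n−j); p = Σ P(X=j) over j with P(X=j) ≤ P(X=12)
p-value (two-sided) = 0.83181
At α=0.1: p ≥ α → fail to reject H₀

reject H₀: no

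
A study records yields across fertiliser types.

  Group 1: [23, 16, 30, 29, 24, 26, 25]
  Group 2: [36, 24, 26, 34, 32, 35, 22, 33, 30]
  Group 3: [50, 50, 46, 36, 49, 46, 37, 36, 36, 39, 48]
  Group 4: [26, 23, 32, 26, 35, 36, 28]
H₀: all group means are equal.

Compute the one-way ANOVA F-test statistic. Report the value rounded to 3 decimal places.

Group means [24.71, 30.22, 43.00, 29.43], grand mean 33.059
SSB = Σnᵢ(x̄ᵢ−x̄)² = 1739.184; SSW = ΣΣ(x−x̄ᵢ)² = 856.698
MSB = 1739.184/3 = 579.7280; MSW = 856.698/30 = 28.5566
F = MSB/MSW = 20.3010
df = (3, 30)

test statistic = 20.301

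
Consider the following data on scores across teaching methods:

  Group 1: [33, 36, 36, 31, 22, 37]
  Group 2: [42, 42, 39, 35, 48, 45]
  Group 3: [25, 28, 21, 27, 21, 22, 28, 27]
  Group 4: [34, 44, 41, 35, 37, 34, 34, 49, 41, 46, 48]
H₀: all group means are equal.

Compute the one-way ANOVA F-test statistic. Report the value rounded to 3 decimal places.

test statistic = 19.464

Group means [32.50, 41.83, 24.88, 40.27], grand mean 35.097
SSB = Σnᵢ(x̄ᵢ−x̄)² = 1443.320; SSW = ΣΣ(x−x̄ᵢ)² = 667.390
MSB = 1443.320/3 = 481.1065; MSW = 667.390/27 = 24.7182
F = MSB/MSW = 19.4637
df = (3, 27)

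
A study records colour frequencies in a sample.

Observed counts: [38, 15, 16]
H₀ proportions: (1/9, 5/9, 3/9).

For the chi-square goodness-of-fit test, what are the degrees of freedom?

df = k − 1 = 3 − 1 = 2

degrees of freedom = 2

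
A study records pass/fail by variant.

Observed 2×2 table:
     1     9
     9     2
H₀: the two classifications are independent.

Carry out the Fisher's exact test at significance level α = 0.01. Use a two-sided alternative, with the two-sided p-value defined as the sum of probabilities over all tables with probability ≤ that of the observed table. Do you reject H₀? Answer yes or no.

reject H₀: yes

Margins: r₁=10, r₂=11, c₁=10, c₂=11, n=21
p_obs = C(10,1)·C(11,9)/C(21,10); sum pmf over tables with pmf ≤ p_obs
p-value (two-sided) = 0.00191
At α=0.01: p < α → reject H₀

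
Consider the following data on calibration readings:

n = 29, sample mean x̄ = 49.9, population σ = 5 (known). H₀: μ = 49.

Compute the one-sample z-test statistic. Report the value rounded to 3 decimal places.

SE = σ/√n = 5/√29 = 0.9285
z = (x̄−μ₀)/SE = (49.9−49)/0.9285 = 0.9693

test statistic = 0.969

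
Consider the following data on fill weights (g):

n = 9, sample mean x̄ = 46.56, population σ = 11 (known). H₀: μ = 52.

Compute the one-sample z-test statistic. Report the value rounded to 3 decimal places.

SE = σ/√n = 11/√9 = 3.6667
z = (x̄−μ₀)/SE = (46.56−52)/3.6667 = -1.4836

test statistic = -1.484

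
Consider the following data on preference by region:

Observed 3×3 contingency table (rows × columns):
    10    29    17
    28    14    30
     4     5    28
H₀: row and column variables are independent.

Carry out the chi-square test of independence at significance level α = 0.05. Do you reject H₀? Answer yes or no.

Row totals [56, 72, 37], col totals [42, 48, 75], n=165
χ² = (10−14.25)²/14.25 + (29−16.29)²/16.29 + (17−25.45)²/25.45 + (28−18.33)²/18.33 + (14−20.95)²/20.95 + (30−32.73)²/32.73 + (4−9.42)²/9.42 + (5−10.76)²/10.76 + (28−16.82)²/16.82 = 35.2659
df = 4
p-value (upper-tail) = 0.00000
At α=0.05: p < α → reject H₀

reject H₀: yes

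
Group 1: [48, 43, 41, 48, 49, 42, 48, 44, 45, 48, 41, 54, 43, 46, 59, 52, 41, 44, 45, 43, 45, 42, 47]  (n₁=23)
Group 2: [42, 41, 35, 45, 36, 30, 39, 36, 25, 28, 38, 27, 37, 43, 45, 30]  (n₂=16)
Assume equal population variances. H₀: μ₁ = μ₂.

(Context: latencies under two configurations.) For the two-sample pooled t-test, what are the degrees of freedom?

df = n₁ + n₂ − 2 = 23 + 16 − 2 = 37

degrees of freedom = 37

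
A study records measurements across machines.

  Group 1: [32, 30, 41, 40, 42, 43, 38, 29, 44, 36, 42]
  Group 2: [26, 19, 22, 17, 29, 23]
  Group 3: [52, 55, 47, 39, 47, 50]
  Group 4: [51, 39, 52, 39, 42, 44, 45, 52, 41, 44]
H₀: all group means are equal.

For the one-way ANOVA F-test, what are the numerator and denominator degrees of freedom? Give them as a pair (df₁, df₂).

k = 4 groups, N = 33 total
df = (k−1, N−k) = (4−1, 33−4) = (3, 29)

degrees of freedom = [3, 29]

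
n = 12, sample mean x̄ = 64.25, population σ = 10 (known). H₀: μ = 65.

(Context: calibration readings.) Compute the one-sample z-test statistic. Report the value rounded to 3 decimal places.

test statistic = -0.260

SE = σ/√n = 10/√12 = 2.8868
z = (x̄−μ₀)/SE = (64.25−65)/2.8868 = -0.2598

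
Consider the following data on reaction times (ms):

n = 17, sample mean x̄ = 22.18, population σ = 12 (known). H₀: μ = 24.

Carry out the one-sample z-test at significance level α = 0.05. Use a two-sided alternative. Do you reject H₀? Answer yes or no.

SE = σ/√n = 12/√17 = 2.9104
z = (x̄−μ₀)/SE = (22.18−24)/2.9104 = -0.6253
p-value (two-sided) = 0.53175
At α=0.05: p ≥ α → fail to reject H₀

reject H₀: no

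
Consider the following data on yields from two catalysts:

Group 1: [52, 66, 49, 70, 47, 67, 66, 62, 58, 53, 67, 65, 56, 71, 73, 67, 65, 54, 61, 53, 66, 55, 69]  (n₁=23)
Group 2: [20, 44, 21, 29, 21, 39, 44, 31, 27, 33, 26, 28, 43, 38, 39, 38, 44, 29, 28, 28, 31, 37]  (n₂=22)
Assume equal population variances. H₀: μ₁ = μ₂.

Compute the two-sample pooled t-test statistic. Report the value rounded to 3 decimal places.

test statistic = 12.584

x̄₁=61.391, s₁=7.596, n₁=23
x̄₂=32.636, s₂=7.731, n₂=22
s_p² = [22·7.596² + 21·7.731²]/43 = 58.7109
SE = √(s_p²·(1/23+1/22)) = 2.2850
t = (61.391−32.636)/2.2850 = 12.5841
df = 43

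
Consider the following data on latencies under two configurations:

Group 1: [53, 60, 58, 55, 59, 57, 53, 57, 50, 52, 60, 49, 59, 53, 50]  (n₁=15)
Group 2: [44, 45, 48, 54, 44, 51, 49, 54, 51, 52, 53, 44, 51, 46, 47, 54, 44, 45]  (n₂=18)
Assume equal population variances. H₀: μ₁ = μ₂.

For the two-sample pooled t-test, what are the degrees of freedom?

degrees of freedom = 31

df = n₁ + n₂ − 2 = 15 + 18 − 2 = 31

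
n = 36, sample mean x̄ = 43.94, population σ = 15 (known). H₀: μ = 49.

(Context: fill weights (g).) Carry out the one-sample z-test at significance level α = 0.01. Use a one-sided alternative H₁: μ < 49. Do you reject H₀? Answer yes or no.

reject H₀: no

SE = σ/√n = 15/√36 = 2.5000
z = (x̄−μ₀)/SE = (43.94−49)/2.5000 = -2.0240
p-value (one-sided, H₁ less) = 0.02149
At α=0.01: p ≥ α → fail to reject H₀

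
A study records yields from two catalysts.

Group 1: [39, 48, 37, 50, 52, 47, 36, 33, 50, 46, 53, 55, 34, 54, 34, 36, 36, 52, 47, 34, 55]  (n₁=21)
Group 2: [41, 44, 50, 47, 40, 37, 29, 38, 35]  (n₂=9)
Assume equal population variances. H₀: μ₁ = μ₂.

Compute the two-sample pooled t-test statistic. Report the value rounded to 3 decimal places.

x̄₁=44.190, s₁=8.207, n₁=21
x̄₂=40.111, s₂=6.373, n₂=9
s_p² = [20·8.207² + 8·6.373²]/28 = 59.7188
SE = √(s_p²·(1/21+1/9)) = 3.0788
t = (44.190−40.111)/3.0788 = 1.3250
df = 28

test statistic = 1.325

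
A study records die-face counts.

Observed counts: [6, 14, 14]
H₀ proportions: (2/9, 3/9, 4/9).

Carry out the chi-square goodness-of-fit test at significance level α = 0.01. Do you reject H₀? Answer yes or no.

reject H₀: no

n = 34; E_i = n·p_i = [7.56, 11.33, 15.11]
χ² = (6−7.56)²/7.56 + (14−11.33)²/11.33 + (14−15.11)²/15.11 = 1.0294
df = 2
p-value (upper-tail) = 0.59768
At α=0.01: p ≥ α → fail to reject H₀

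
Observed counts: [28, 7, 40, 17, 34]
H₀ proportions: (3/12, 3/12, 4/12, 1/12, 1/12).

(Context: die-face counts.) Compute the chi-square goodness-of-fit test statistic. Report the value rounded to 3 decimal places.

n = 126; E_i = n·p_i = [31.50, 31.50, 42.00, 10.50, 10.50]
χ² = (28−31.50)²/31.50 + (7−31.50)²/31.50 + (40−42.00)²/42.00 + (17−10.50)²/10.50 + (34−10.50)²/10.50 = 76.1587
df = 4

test statistic = 76.159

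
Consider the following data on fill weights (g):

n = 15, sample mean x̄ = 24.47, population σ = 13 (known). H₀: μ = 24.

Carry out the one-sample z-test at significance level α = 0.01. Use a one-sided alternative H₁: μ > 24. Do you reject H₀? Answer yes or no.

SE = σ/√n = 13/√15 = 3.3566
z = (x̄−μ₀)/SE = (24.47−24)/3.3566 = 0.1400
p-value (one-sided, H₁ greater) = 0.44432
At α=0.01: p ≥ α → fail to reject H₀

reject H₀: no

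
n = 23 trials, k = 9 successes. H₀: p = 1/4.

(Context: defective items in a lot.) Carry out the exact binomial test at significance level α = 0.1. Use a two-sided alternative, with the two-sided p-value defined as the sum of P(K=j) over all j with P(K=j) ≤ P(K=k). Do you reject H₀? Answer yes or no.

Exact binomial: n=23, k=9, p₀=1/4=0.2500
P(X=j) = C(n,j)·p₀^j·(1−p₀)^(n−j); p = Σ P(X=j) over j with P(X=j) ≤ P(X=9)
p-value (two-sided) = 0.14553
At α=0.1: p ≥ α → fail to reject H₀

reject H₀: no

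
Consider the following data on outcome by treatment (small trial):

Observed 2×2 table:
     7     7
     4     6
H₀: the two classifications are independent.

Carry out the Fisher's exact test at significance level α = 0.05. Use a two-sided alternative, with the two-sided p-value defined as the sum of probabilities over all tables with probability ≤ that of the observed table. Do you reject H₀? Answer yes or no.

Margins: r₁=14, r₂=10, c₁=11, c₂=13, n=24
p_obs = C(14,7)·C(10,4)/C(24,11); sum pmf over tables with pmf ≤ p_obs
p-value (two-sided) = 0.69683
At α=0.05: p ≥ α → fail to reject H₀

reject H₀: no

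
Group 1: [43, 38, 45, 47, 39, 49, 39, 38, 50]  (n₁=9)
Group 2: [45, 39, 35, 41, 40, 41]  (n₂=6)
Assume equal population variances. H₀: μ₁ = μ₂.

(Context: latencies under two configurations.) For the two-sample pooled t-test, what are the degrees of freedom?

df = n₁ + n₂ − 2 = 9 + 6 − 2 = 13

degrees of freedom = 13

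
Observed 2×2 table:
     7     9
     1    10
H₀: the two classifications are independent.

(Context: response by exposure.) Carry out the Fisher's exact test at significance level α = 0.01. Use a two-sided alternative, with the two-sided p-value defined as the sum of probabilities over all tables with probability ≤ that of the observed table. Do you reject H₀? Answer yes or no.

Margins: r₁=16, r₂=11, c₁=8, c₂=19, n=27
p_obs = C(16,7)·C(11,1)/C(27,8); sum pmf over tables with pmf ≤ p_obs
p-value (two-sided) = 0.08990
At α=0.01: p ≥ α → fail to reject H₀

reject H₀: no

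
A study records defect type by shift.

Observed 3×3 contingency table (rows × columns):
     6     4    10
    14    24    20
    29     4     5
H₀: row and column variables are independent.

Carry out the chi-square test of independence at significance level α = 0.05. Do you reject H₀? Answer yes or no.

reject H₀: yes

Row totals [20, 58, 38], col totals [49, 32, 35], n=116
χ² = (6−8.45)²/8.45 + (4−5.52)²/5.52 + (10−6.03)²/6.03 + (14−24.50)²/24.50 + (24−16.00)²/16.00 + (20−17.50)²/17.50 + (29−16.05)²/16.05 + (4−10.48)²/10.48 + (5−11.47)²/11.47 = 30.6897
df = 4
p-value (upper-tail) = 0.00000
At α=0.05: p < α → reject H₀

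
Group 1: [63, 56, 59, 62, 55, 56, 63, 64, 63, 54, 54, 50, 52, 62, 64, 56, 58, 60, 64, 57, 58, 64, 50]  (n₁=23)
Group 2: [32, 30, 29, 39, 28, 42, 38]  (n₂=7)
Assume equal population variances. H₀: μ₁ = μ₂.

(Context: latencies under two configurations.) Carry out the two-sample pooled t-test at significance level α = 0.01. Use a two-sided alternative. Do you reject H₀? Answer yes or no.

reject H₀: yes

x̄₁=58.435, s₁=4.620, n₁=23
x̄₂=34.000, s₂=5.568, n₂=7
s_p² = [22·4.620² + 6·5.568²]/28 = 23.4161
SE = √(s_p²·(1/23+1/7)) = 2.0888
t = (58.435−34.000)/2.0888 = 11.6978
df = 28
p-value (two-sided) = 0.00000
At α=0.01: p < α → reject H₀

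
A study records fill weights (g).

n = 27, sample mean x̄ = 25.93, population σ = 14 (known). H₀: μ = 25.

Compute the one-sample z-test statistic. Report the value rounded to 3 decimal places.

test statistic = 0.345

SE = σ/√n = 14/√27 = 2.6943
z = (x̄−μ₀)/SE = (25.93−25)/2.6943 = 0.3452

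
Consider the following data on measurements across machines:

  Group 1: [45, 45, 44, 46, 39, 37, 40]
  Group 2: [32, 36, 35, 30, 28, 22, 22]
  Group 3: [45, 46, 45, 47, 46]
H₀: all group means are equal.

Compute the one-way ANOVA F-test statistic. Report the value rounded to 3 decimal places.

test statistic = 28.300

Group means [42.29, 29.29, 45.80], grand mean 38.421
SSB = Σnᵢ(x̄ᵢ−x̄)² = 960.974; SSW = ΣΣ(x−x̄ᵢ)² = 271.657
MSB = 960.974/2 = 480.4872; MSW = 271.657/16 = 16.9786
F = MSB/MSW = 28.2996
df = (2, 16)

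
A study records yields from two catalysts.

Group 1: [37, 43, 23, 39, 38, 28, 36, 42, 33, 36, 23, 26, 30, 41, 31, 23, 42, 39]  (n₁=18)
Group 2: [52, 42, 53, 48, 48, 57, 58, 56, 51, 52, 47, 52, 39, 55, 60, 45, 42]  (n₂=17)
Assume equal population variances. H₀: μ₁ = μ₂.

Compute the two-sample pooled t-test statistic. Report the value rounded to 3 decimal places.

test statistic = -7.464

x̄₁=33.889, s₁=6.986, n₁=18
x̄₂=50.412, s₂=6.042, n₂=17
s_p² = [17·6.986² + 16·6.042²]/33 = 42.8453
SE = √(s_p²·(1/18+1/17)) = 2.2137
t = (33.889−50.412)/2.2137 = -7.4638
df = 33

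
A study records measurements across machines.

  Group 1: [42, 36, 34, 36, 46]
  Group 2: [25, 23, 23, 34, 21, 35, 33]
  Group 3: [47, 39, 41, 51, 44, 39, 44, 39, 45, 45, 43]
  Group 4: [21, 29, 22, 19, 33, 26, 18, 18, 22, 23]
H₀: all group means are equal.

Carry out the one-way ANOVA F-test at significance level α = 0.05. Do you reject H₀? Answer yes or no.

reject H₀: yes

Group means [38.80, 27.71, 43.36, 23.10], grand mean 33.212
SSB = Σnᵢ(x̄ᵢ−x̄)² = 2523.841; SSW = ΣΣ(x−x̄ᵢ)² = 675.674
MSB = 2523.841/3 = 841.2804; MSW = 675.674/29 = 23.2991
F = MSB/MSW = 36.1078
df = (3, 29)
p-value (upper-tail) = 0.00000
At α=0.05: p < α → reject H₀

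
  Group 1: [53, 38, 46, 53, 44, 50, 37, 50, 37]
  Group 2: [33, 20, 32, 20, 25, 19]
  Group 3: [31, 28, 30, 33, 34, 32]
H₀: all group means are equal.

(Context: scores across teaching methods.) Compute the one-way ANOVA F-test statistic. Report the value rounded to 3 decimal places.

test statistic = 25.795

Group means [45.33, 24.83, 31.33], grand mean 35.476
SSB = Σnᵢ(x̄ᵢ−x̄)² = 1657.071; SSW = ΣΣ(x−x̄ᵢ)² = 578.167
MSB = 1657.071/2 = 828.5357; MSW = 578.167/18 = 32.1204
F = MSB/MSW = 25.7947
df = (2, 18)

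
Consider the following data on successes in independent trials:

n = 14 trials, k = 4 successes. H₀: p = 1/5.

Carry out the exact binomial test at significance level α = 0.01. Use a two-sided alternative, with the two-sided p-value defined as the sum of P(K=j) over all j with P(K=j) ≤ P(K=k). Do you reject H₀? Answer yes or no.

Exact binomial: n=14, k=4, p₀=1/5=0.2000
P(X=j) = C(n,j)·p₀^j·(1−p₀)^(n−j); p = Σ P(X=j) over j with P(X=j) ≤ P(X=4)
p-value (two-sided) = 0.49972
At α=0.01: p ≥ α → fail to reject H₀

reject H₀: no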